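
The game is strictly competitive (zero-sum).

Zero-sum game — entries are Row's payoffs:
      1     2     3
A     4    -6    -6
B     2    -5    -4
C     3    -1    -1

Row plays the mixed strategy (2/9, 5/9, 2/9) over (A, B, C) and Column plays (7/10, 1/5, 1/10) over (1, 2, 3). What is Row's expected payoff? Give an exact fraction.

28/45

Against (7/10, 1/5, 1/10), each row's expected payoff is A: 1; B: 0; C: 9/5.
Taking the (2/9, 5/9, 2/9)-weighted average: (2/9)·(1) + (5/9)·(0) + (2/9)·(9/5) = 28/45.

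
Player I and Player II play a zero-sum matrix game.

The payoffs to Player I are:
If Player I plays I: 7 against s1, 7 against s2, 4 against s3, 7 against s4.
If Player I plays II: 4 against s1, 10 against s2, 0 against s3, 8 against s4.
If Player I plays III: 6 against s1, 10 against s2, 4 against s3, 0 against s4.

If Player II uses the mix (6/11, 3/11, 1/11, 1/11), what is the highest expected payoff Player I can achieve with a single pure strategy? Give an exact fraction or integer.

74/11

I: (7)·(6/11) + (7)·(3/11) + (4)·(1/11) + (7)·(1/11) = 74/11.
II: (4)·(6/11) + (10)·(3/11) + (0)·(1/11) + (8)·(1/11) = 62/11.
III: (6)·(6/11) + (10)·(3/11) + (4)·(1/11) + (0)·(1/11) = 70/11.
The best pure response is I with expected payoff 74/11.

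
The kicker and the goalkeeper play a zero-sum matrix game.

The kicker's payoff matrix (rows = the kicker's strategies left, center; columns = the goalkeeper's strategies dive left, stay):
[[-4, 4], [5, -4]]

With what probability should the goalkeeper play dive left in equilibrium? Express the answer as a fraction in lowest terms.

Row minima are -4 and -4, so the kicker's maximin is -4; column maxima are 5 and 4, so the goalkeeper's minimax is 4. These differ, so the equilibrium is in mixed strategies.
Let the goalkeeper play dive left with probability q. The kicker is indifferent when −4q + 4(1−q) = 5q − 4(1−q), giving q = 8/17.

8/17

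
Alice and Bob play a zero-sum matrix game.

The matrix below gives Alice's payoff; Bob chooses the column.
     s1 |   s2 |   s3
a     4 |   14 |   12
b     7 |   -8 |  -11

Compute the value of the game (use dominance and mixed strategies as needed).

64/13

Column s2 is strictly dominated by s3 for Bob (it gives Alice more in every row).
The remaining 2×2 game on (a, b) × (s1, s3) has no saddle point. Let Alice play a with probability p; indifference gives 4p + 7(1−p) = 12p − 11(1−p), so p = 9/13.
Similarly Bob's optimal q on s1 is 23/26, and the value is 4·(23/26) + (12)·(3/26) = 64/13.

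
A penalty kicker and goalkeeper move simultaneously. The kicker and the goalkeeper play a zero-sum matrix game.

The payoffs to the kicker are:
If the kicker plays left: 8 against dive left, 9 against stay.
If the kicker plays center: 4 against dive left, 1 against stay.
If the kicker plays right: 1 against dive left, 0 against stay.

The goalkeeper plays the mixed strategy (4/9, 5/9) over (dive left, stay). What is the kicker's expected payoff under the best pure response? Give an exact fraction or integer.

77/9

left: (8)·(4/9) + (9)·(5/9) = 77/9.
center: (4)·(4/9) + (1)·(5/9) = 7/3.
right: (1)·(4/9) + (0)·(5/9) = 4/9.
The best pure response is left with expected payoff 77/9.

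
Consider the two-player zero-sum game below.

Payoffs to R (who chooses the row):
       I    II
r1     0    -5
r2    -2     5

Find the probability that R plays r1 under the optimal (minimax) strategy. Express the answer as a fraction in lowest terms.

7/12

Row minima are -5 and -2, so R's maximin is -2; column maxima are 0 and 5, so C's minimax is 0. These differ, so the equilibrium is in mixed strategies.
Let R play r1 with probability p. C is indifferent when −2(1−p) = −5p + 5(1−p), giving p = 7/12.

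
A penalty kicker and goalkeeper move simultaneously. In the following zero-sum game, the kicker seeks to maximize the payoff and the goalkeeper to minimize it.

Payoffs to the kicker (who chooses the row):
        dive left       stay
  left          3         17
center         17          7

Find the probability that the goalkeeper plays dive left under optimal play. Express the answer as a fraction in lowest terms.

5/12

Row minima are 3 and 7, so the kicker's maximin is 7; column maxima are 17 and 17, so the goalkeeper's minimax is 17. These differ, so the equilibrium is in mixed strategies.
Let the goalkeeper play dive left with probability q. The kicker is indifferent when 3q + 17(1−q) = 17q + 7(1−q), giving q = 5/12.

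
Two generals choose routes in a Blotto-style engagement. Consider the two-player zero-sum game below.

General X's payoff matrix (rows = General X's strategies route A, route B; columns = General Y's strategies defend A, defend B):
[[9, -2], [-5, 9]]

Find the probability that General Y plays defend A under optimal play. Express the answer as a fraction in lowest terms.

Row minima are -2 and -5, so General X's maximin is -2; column maxima are 9 and 9, so General Y's minimax is 9. These differ, so the equilibrium is in mixed strategies.
Let General Y play defend A with probability q. General X is indifferent when 9q − 2(1−q) = −5q + 9(1−q), giving q = 11/25.

11/25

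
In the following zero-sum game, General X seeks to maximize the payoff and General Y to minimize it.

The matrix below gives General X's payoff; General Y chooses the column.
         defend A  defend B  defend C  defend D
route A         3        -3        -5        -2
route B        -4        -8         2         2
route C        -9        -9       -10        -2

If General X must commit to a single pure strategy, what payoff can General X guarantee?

-5

The worst-case payoff for each row is route A: -5, route B: -8, route C: -10.
The best of these is -5.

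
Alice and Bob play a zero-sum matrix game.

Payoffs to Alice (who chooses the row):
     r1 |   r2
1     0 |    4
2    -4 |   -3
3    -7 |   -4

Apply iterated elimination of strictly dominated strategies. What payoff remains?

0

Row 2 is strictly dominated by row 1 (0>-4, 4>-3); eliminate 2.
Row 3 is strictly dominated by row 1 (0>-7, 4>-4); eliminate 3.
Column r2 is strictly dominated by r1 for Bob (0<4); eliminate r2.
Only (1, r1) remains, with payoff 0.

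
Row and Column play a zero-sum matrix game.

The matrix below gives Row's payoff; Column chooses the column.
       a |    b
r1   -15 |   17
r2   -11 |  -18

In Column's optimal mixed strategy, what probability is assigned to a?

Row minima are -15 and -18, so Row's maximin is -15; column maxima are -11 and 17, so Column's minimax is -11. These differ, so the equilibrium is in mixed strategies.
Let Column play a with probability q. Row is indifferent when −15q + 17(1−q) = −11q − 18(1−q), giving q = 35/39.

35/39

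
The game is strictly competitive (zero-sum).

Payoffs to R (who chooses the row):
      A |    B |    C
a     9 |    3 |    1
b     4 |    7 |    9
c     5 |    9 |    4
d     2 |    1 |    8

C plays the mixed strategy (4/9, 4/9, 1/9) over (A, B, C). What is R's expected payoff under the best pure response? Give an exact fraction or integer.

a: (9)·(4/9) + (3)·(4/9) + (1)·(1/9) = 49/9.
b: (4)·(4/9) + (7)·(4/9) + (9)·(1/9) = 53/9.
c: (5)·(4/9) + (9)·(4/9) + (4)·(1/9) = 20/3.
d: (2)·(4/9) + (1)·(4/9) + (8)·(1/9) = 20/9.
The best pure response is c with expected payoff 20/3.

20/3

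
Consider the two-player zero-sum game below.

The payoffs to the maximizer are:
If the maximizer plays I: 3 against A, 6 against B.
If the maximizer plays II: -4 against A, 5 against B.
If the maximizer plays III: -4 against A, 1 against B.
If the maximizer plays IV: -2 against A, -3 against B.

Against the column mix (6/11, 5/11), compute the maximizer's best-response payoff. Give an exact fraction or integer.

48/11

I: (3)·(6/11) + (6)·(5/11) = 48/11.
II: (-4)·(6/11) + (5)·(5/11) = 1/11.
III: (-4)·(6/11) + (1)·(5/11) = -19/11.
IV: (-2)·(6/11) + (-3)·(5/11) = -27/11.
The best pure response is I with expected payoff 48/11.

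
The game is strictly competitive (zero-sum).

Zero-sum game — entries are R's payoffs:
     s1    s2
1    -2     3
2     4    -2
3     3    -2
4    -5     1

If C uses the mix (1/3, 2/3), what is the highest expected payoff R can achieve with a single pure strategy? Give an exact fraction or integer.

1: (-2)·(1/3) + (3)·(2/3) = 4/3.
2: (4)·(1/3) + (-2)·(2/3) = 0.
3: (3)·(1/3) + (-2)·(2/3) = -1/3.
4: (-5)·(1/3) + (1)·(2/3) = -1.
The best pure response is 1 with expected payoff 4/3.

4/3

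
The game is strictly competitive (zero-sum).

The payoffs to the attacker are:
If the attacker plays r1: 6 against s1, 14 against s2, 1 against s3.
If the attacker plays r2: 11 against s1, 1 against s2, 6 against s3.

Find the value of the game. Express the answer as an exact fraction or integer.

Column s1 is strictly dominated by s3 for the defender (it gives the attacker more in every row).
The remaining 2×2 game on (r1, r2) × (s2, s3) has no saddle point. Let the attacker play r1 with probability p; indifference gives 14p + (1−p) = p + 6(1−p), so p = 5/18.
Similarly the defender's optimal q on s2 is 5/18, and the value is 14·(5/18) + (1)·(13/18) = 83/18.

83/18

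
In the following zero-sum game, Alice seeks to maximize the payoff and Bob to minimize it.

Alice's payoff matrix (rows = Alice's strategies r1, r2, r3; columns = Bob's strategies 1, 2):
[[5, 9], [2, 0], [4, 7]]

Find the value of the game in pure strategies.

Row minima: 5, 0, 4 → Alice's maximin is 5.
Column maxima: 5, 9 → Bob's minimax is 5.
They coincide at (r1, 1), so the value is 5.

5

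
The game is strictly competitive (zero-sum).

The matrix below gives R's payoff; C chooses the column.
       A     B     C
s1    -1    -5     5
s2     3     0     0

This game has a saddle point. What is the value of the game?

0

Row minima: -5, 0 → R's maximin is 0.
Column maxima: 3, 0, 5 → C's minimax is 0.
They coincide at (s2, B), so the value is 0.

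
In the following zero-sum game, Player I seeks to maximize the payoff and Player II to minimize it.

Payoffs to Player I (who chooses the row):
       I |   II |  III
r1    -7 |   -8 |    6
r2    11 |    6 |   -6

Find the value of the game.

Column I is strictly dominated by II for Player II (it gives Player I more in every row).
The remaining 2×2 game on (r1, r2) × (II, III) has no saddle point. Let Player I play r1 with probability p; indifference gives −8p + 6(1−p) = 6p − 6(1−p), so p = 6/13.
Similarly Player II's optimal q on II is 6/13, and the value is -8·(6/13) + (6)·(7/13) = -6/13.

-6/13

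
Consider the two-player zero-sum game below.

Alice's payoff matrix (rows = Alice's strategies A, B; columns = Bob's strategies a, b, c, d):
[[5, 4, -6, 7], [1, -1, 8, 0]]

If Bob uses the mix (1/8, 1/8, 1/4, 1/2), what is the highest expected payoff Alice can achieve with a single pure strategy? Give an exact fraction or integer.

A: (5)·(1/8) + (4)·(1/8) + (-6)·(1/4) + (7)·(1/2) = 25/8.
B: (1)·(1/8) + (-1)·(1/8) + (8)·(1/4) + (0)·(1/2) = 2.
The best pure response is A with expected payoff 25/8.

25/8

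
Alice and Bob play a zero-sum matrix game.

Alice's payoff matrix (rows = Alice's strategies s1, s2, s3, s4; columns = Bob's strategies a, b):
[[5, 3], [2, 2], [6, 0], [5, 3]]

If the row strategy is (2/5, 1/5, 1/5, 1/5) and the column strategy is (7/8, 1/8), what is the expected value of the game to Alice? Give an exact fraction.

43/10

Against (7/8, 1/8), each row's expected payoff is s1: 19/4; s2: 2; s3: 21/4; s4: 19/4.
Taking the (2/5, 1/5, 1/5, 1/5)-weighted average: (2/5)·(19/4) + (1/5)·(2) + (1/5)·(21/4) + (1/5)·(19/4) = 43/10.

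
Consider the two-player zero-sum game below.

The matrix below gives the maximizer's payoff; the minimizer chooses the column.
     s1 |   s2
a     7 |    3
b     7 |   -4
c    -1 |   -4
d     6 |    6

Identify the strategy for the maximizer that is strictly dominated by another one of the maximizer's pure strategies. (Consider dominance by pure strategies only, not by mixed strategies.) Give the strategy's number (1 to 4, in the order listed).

Compare c with a: 7 > -1, 3 > -4.
So a strictly dominates c for the maximizer; c is strictly dominated.

3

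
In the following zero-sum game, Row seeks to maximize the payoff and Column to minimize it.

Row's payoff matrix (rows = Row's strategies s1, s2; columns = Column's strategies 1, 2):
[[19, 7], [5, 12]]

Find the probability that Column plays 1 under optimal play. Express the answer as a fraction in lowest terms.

5/19

Row minima are 7 and 5, so Row's maximin is 7; column maxima are 19 and 12, so Column's minimax is 12. These differ, so the equilibrium is in mixed strategies.
Let Column play 1 with probability q. Row is indifferent when 19q + 7(1−q) = 5q + 12(1−q), giving q = 5/19.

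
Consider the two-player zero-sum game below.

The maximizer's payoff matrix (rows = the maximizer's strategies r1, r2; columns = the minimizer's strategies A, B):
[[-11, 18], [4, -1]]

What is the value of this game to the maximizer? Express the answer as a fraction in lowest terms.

Row minima are -11 and -1, so the maximizer's maximin is -1; column maxima are 4 and 18, so the minimizer's minimax is 4. These differ, so the equilibrium is in mixed strategies.
Let the maximizer play r1 with probability p. The minimizer is indifferent when −11p + 4(1−p) = 18p − (1−p), giving p = 5/34.
Let the minimizer play A with probability q. The maximizer is indifferent when −11q + 18(1−q) = 4q − (1−q), giving q = 19/34.
The value is -11·(19/34) + (18)·(15/34) = 61/34.

61/34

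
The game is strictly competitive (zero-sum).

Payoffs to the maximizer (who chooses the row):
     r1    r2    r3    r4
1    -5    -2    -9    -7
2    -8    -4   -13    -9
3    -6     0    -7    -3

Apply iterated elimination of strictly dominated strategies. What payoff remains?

Row 2 is strictly dominated by row 1 (-5>-8, -2>-4, -9>-13, -7>-9); eliminate 2.
Column r2 is strictly dominated by r1 for the minimizer (-5<-2, -6<0); eliminate r2.
Column r4 is strictly dominated by r3 for the minimizer (-9<-7, -7<-3); eliminate r4.
Column r1 is strictly dominated by r3 for the minimizer (-9<-5, -7<-6); eliminate r1.
Row 1 is strictly dominated by row 3 (-7>-9); eliminate 1.
Only (3, r3) remains, with payoff -7.

-7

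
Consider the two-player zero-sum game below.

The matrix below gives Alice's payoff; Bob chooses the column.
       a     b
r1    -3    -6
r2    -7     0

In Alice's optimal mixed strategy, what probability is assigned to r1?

7/10

Row minima are -6 and -7, so Alice's maximin is -6; column maxima are -3 and 0, so Bob's minimax is -3. These differ, so the equilibrium is in mixed strategies.
Let Alice play r1 with probability p. Bob is indifferent when −3p − 7(1−p) = −6p, giving p = 7/10.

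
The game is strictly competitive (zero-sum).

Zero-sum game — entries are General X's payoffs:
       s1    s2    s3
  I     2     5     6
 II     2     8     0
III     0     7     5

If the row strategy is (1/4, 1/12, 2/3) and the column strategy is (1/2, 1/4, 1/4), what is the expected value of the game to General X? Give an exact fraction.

Against (1/2, 1/4, 1/4), each row's expected payoff is I: 15/4; II: 3; III: 3.
Taking the (1/4, 1/12, 2/3)-weighted average: (1/4)·(15/4) + (1/12)·(3) + (2/3)·(3) = 51/16.

51/16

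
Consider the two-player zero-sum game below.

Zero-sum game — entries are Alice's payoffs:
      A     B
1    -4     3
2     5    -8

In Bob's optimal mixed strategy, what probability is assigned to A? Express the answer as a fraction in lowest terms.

Row minima are -4 and -8, so Alice's maximin is -4; column maxima are 5 and 3, so Bob's minimax is 3. These differ, so the equilibrium is in mixed strategies.
Let Bob play A with probability q. Alice is indifferent when −4q + 3(1−q) = 5q − 8(1−q), giving q = 11/20.

11/20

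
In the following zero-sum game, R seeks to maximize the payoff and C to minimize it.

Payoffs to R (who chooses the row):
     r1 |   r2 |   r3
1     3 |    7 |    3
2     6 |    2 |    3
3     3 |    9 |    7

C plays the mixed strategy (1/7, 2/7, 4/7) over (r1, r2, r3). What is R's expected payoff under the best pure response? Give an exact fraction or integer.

1: (3)·(1/7) + (7)·(2/7) + (3)·(4/7) = 29/7.
2: (6)·(1/7) + (2)·(2/7) + (3)·(4/7) = 22/7.
3: (3)·(1/7) + (9)·(2/7) + (7)·(4/7) = 7.
The best pure response is 3 with expected payoff 7.

7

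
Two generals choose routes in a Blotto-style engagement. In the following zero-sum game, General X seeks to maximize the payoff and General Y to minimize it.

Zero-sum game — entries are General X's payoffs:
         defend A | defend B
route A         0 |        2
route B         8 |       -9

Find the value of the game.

16/19

Row minima are 0 and -9, so General X's maximin is 0; column maxima are 8 and 2, so General Y's minimax is 2. These differ, so the equilibrium is in mixed strategies.
Let General X play route A with probability p. General Y is indifferent when 8(1−p) = 2p − 9(1−p), giving p = 17/19.
Let General Y play defend A with probability q. General X is indifferent when 2(1−q) = 8q − 9(1−q), giving q = 11/19.
The value is 0·(11/19) + (2)·(8/19) = 16/19.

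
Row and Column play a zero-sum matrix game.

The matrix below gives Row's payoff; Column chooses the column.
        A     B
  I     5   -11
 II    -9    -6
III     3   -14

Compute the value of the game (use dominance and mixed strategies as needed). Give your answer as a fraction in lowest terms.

Row III is strictly dominated by row I, so Row never plays it.
The remaining 2×2 game on (I, II) × (A, B) has no saddle point. Let Row play I with probability p; indifference gives 5p − 9(1−p) = −11p − 6(1−p), so p = 3/19.
Similarly Column's optimal q on A is 5/19, and the value is 5·(5/19) + (-11)·(14/19) = -129/19.

-129/19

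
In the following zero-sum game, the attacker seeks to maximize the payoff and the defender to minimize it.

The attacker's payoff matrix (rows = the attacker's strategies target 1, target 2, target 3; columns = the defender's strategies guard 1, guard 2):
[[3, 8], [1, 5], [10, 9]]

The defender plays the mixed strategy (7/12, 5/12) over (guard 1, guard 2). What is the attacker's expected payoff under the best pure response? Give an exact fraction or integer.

115/12

target 1: (3)·(7/12) + (8)·(5/12) = 61/12.
target 2: (1)·(7/12) + (5)·(5/12) = 8/3.
target 3: (10)·(7/12) + (9)·(5/12) = 115/12.
The best pure response is target 3 with expected payoff 115/12.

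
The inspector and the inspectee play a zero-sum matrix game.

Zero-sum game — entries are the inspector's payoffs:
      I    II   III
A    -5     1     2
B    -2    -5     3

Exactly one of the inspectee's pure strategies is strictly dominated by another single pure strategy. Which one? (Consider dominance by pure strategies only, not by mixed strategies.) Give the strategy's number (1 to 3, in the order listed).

The inspectee prefers columns that give the inspector less. Compare III with I: -5 < 2, -2 < 3.
So I strictly dominates III for the inspectee; III is strictly dominated.

3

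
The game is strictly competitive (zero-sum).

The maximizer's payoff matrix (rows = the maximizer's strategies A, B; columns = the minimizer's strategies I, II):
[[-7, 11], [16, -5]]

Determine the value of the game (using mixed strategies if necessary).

47/13

Row minima are -7 and -5, so the maximizer's maximin is -5; column maxima are 16 and 11, so the minimizer's minimax is 11. These differ, so the equilibrium is in mixed strategies.
Let the maximizer play A with probability p. The minimizer is indifferent when −7p + 16(1−p) = 11p − 5(1−p), giving p = 7/13.
Let the minimizer play I with probability q. The maximizer is indifferent when −7q + 11(1−q) = 16q − 5(1−q), giving q = 16/39.
The value is -7·(16/39) + (11)·(23/39) = 47/13.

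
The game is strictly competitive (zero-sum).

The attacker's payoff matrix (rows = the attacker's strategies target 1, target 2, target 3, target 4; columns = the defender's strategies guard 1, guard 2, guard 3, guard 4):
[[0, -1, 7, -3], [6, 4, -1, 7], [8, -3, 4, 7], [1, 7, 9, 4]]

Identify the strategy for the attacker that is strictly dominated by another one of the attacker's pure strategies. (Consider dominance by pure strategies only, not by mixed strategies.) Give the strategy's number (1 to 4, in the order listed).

1

Compare target 1 with target 4: 1 > 0, 7 > -1, 9 > 7, 4 > -3.
So target 4 strictly dominates target 1 for the attacker; target 1 is strictly dominated.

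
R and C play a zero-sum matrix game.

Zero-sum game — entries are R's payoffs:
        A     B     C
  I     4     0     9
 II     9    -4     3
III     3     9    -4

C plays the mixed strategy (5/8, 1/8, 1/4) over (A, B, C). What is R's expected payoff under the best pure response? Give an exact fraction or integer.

I: (4)·(5/8) + (0)·(1/8) + (9)·(1/4) = 19/4.
II: (9)·(5/8) + (-4)·(1/8) + (3)·(1/4) = 47/8.
III: (3)·(5/8) + (9)·(1/8) + (-4)·(1/4) = 2.
The best pure response is II with expected payoff 47/8.

47/8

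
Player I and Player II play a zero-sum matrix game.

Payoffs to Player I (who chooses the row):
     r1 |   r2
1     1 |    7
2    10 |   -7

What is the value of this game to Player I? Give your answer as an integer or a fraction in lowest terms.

Row minima are 1 and -7, so Player I's maximin is 1; column maxima are 10 and 7, so Player II's minimax is 7. These differ, so the equilibrium is in mixed strategies.
Let Player I play 1 with probability p. Player II is indifferent when p + 10(1−p) = 7p − 7(1−p), giving p = 17/23.
Let Player II play r1 with probability q. Player I is indifferent when q + 7(1−q) = 10q − 7(1−q), giving q = 14/23.
The value is 1·(14/23) + (7)·(9/23) = 77/23.

77/23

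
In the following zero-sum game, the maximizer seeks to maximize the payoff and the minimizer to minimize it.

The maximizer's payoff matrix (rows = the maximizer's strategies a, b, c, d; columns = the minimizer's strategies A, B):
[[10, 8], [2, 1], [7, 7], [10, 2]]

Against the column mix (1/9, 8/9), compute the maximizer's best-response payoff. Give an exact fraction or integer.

74/9

a: (10)·(1/9) + (8)·(8/9) = 74/9.
b: (2)·(1/9) + (1)·(8/9) = 10/9.
c: (7)·(1/9) + (7)·(8/9) = 7.
d: (10)·(1/9) + (2)·(8/9) = 26/9.
The best pure response is a with expected payoff 74/9.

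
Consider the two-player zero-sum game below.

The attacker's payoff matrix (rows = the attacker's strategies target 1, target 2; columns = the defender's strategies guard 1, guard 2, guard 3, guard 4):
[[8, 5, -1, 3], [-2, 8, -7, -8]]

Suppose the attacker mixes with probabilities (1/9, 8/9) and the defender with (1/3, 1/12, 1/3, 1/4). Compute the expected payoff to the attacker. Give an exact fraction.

Against (1/3, 1/12, 1/3, 1/4), each row's expected payoff is target 1: 7/2; target 2: -13/3.
Taking the (1/9, 8/9)-weighted average: (1/9)·(7/2) + (8/9)·(-13/3) = -187/54.

-187/54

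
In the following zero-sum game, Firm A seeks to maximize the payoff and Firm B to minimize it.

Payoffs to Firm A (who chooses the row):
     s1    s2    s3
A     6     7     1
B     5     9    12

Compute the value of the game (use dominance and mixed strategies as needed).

Column s2 is strictly dominated by s1 for Firm B (it gives Firm A more in every row).
The remaining 2×2 game on (A, B) × (s1, s3) has no saddle point. Let Firm A play A with probability p; indifference gives 6p + 5(1−p) = p + 12(1−p), so p = 7/12.
Similarly Firm B's optimal q on s1 is 11/12, and the value is 6·(11/12) + (1)·(1/12) = 67/12.

67/12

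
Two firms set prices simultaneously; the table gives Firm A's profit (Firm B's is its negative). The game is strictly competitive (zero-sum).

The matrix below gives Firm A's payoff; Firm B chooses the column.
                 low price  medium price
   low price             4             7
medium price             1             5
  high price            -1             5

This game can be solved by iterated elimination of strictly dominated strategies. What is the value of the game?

Row medium price is strictly dominated by row low price (4>1, 7>5); eliminate medium price.
Column medium price is strictly dominated by low price for Firm B (4<7, -1<5); eliminate medium price.
Row high price is strictly dominated by row low price (4>-1); eliminate high price.
Only (low price, low price) remains, with payoff 4.

4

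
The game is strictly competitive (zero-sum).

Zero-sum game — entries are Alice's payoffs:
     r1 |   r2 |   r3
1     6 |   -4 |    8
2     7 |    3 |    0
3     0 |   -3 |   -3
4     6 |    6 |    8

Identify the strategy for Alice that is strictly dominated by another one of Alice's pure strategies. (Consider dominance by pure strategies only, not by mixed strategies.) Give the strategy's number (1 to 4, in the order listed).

3

Compare 3 with 2: 7 > 0, 3 > -3, 0 > -3.
So 2 strictly dominates 3 for Alice; 3 is strictly dominated.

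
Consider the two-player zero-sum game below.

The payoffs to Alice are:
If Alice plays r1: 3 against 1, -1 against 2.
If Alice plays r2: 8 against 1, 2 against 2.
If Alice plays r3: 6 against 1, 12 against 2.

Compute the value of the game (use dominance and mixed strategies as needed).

7

Row r1 is strictly dominated by row r2, so Alice never plays it.
The remaining 2×2 game on (r2, r3) × (1, 2) has no saddle point. Let Alice play r2 with probability p; indifference gives 8p + 6(1−p) = 2p + 12(1−p), so p = 1/2.
Similarly Bob's optimal q on 1 is 5/6, and the value is 8·(5/6) + (2)·(1/6) = 7.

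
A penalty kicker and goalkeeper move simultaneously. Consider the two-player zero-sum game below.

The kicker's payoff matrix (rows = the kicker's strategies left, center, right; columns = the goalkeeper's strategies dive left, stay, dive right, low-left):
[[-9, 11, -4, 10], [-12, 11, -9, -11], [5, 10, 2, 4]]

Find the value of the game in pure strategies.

2

Row minima: -9, -12, 2 → the kicker's maximin is 2.
Column maxima: 5, 11, 2, 10 → the goalkeeper's minimax is 2.
They coincide at (right, dive right), so the value is 2.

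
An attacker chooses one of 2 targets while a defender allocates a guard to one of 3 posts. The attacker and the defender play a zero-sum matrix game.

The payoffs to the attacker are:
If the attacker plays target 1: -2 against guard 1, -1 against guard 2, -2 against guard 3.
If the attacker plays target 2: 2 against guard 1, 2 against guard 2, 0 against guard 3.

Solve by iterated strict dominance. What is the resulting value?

0

Column guard 2 is strictly dominated by guard 3 for the defender (-2<-1, 0<2); eliminate guard 2.
Row target 1 is strictly dominated by row target 2 (2>-2, 0>-2); eliminate target 1.
Column guard 1 is strictly dominated by guard 3 for the defender (0<2); eliminate guard 1.
Only (target 2, guard 3) remains, with payoff 0.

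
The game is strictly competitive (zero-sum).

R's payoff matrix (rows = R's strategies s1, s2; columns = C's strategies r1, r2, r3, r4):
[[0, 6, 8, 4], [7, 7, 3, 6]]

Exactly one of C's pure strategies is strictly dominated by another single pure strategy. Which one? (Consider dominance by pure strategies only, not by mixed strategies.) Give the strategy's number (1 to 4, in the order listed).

C prefers columns that give R less. Compare r2 with r4: 4 < 6, 6 < 7.
So r4 strictly dominates r2 for C; r2 is strictly dominated.

2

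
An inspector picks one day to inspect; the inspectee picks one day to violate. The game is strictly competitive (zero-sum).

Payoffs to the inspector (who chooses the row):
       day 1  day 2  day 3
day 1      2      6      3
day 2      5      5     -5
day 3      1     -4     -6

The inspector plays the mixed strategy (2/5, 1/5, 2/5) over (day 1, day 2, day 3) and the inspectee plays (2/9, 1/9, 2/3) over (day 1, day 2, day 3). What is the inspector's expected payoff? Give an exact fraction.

-7/9

Against (2/9, 1/9, 2/3), each row's expected payoff is day 1: 28/9; day 2: -5/3; day 3: -38/9.
Taking the (2/5, 1/5, 2/5)-weighted average: (2/5)·(28/9) + (1/5)·(-5/3) + (2/5)·(-38/9) = -7/9.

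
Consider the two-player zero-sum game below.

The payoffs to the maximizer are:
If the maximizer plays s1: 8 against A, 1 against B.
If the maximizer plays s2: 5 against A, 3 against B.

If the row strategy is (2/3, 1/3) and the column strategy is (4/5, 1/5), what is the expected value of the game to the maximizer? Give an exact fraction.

89/15

Against (4/5, 1/5), each row's expected payoff is s1: 33/5; s2: 23/5.
Taking the (2/3, 1/3)-weighted average: (2/3)·(33/5) + (1/3)·(23/5) = 89/15.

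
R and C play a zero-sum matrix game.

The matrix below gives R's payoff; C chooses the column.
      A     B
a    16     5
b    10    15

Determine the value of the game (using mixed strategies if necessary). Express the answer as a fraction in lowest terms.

95/8

Row minima are 5 and 10, so R's maximin is 10; column maxima are 16 and 15, so C's minimax is 15. These differ, so the equilibrium is in mixed strategies.
Let R play a with probability p. C is indifferent when 16p + 10(1−p) = 5p + 15(1−p), giving p = 5/16.
Let C play A with probability q. R is indifferent when 16q + 5(1−q) = 10q + 15(1−q), giving q = 5/8.
The value is 16·(5/8) + (5)·(3/8) = 95/8.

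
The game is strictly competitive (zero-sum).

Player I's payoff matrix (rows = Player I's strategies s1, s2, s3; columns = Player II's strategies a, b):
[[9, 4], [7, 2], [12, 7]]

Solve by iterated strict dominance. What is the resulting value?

7

Row s1 is strictly dominated by row s3 (12>9, 7>4); eliminate s1.
Row s2 is strictly dominated by row s3 (12>7, 7>2); eliminate s2.
Column a is strictly dominated by b for Player II (7<12); eliminate a.
Only (s3, b) remains, with payoff 7.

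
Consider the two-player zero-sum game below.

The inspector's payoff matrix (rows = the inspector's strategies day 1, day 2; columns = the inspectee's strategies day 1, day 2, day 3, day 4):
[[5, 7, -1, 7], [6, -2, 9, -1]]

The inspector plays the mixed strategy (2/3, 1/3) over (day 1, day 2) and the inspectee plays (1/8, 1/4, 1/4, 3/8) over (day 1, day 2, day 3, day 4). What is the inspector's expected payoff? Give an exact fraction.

Against (1/8, 1/4, 1/4, 3/8), each row's expected payoff is day 1: 19/4; day 2: 17/8.
Taking the (2/3, 1/3)-weighted average: (2/3)·(19/4) + (1/3)·(17/8) = 31/8.

31/8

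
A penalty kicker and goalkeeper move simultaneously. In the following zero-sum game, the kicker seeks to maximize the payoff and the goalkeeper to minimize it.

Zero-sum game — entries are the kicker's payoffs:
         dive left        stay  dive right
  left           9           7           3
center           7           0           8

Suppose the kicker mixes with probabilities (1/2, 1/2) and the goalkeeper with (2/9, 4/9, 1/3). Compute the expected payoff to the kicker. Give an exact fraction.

Against (2/9, 4/9, 1/3), each row's expected payoff is left: 55/9; center: 38/9.
Taking the (1/2, 1/2)-weighted average: (1/2)·(55/9) + (1/2)·(38/9) = 31/6.

31/6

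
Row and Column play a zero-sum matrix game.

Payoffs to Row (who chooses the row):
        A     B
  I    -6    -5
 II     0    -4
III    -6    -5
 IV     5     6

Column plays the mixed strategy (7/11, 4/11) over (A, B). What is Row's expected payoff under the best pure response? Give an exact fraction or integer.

59/11

I: (-6)·(7/11) + (-5)·(4/11) = -62/11.
II: (0)·(7/11) + (-4)·(4/11) = -16/11.
III: (-6)·(7/11) + (-5)·(4/11) = -62/11.
IV: (5)·(7/11) + (6)·(4/11) = 59/11.
The best pure response is IV with expected payoff 59/11.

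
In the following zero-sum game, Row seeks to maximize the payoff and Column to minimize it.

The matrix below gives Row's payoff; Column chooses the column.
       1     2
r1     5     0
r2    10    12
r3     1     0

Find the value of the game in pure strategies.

Row minima: 0, 10, 0 → Row's maximin is 10.
Column maxima: 10, 12 → Column's minimax is 10.
They coincide at (r2, 1), so the value is 10.

10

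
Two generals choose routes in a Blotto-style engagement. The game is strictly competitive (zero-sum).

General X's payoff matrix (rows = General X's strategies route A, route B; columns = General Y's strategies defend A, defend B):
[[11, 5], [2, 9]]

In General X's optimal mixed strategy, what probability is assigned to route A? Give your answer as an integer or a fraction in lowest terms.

7/13

Row minima are 5 and 2, so General X's maximin is 5; column maxima are 11 and 9, so General Y's minimax is 9. These differ, so the equilibrium is in mixed strategies.
Let General X play route A with probability p. General Y is indifferent when 11p + 2(1−p) = 5p + 9(1−p), giving p = 7/13.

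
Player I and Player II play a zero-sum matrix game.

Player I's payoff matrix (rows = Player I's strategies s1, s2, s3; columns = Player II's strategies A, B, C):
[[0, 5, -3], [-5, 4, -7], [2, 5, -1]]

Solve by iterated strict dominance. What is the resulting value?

Row s2 is strictly dominated by row s1 (0>-5, 5>4, -3>-7); eliminate s2.
Column B is strictly dominated by A for Player II (0<5, 2<5); eliminate B.
Row s1 is strictly dominated by row s3 (2>0, -1>-3); eliminate s1.
Column A is strictly dominated by C for Player II (-1<2); eliminate A.
Only (s3, C) remains, with payoff -1.

-1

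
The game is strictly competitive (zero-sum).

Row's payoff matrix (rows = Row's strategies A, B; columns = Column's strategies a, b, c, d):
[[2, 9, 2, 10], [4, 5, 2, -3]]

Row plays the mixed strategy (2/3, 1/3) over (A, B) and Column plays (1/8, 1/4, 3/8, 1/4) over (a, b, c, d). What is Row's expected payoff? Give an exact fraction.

53/12

Against (1/8, 1/4, 3/8, 1/4), each row's expected payoff is A: 23/4; B: 7/4.
Taking the (2/3, 1/3)-weighted average: (2/3)·(23/4) + (1/3)·(7/4) = 53/12.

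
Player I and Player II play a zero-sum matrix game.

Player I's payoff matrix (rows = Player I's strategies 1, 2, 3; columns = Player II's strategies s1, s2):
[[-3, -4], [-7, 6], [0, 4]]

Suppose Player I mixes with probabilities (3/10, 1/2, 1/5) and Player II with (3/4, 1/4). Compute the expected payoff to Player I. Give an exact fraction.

-53/20

Against (3/4, 1/4), each row's expected payoff is 1: -13/4; 2: -15/4; 3: 1.
Taking the (3/10, 1/2, 1/5)-weighted average: (3/10)·(-13/4) + (1/2)·(-15/4) + (1/5)·(1) = -53/20.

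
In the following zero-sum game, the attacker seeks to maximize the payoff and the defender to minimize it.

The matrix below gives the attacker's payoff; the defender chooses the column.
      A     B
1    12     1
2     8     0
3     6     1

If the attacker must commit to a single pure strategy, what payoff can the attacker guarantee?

The worst-case payoff for each row is 1: 1, 2: 0, 3: 1.
The best of these is 1.

1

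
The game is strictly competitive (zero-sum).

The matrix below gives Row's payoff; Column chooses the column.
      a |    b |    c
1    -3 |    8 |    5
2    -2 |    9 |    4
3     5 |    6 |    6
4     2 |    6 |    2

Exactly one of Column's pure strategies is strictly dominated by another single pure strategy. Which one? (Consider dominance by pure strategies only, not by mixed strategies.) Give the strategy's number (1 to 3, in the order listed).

2

Column prefers columns that give Row less. Compare b with a: -3 < 8, -2 < 9, 5 < 6, 2 < 6.
So a strictly dominates b for Column; b is strictly dominated.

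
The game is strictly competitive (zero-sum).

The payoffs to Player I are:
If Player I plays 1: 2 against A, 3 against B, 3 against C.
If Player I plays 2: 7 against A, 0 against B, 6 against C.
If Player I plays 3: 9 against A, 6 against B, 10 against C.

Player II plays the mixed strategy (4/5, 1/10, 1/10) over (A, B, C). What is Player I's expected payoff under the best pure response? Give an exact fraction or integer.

1: (2)·(4/5) + (3)·(1/10) + (3)·(1/10) = 11/5.
2: (7)·(4/5) + (0)·(1/10) + (6)·(1/10) = 31/5.
3: (9)·(4/5) + (6)·(1/10) + (10)·(1/10) = 44/5.
The best pure response is 3 with expected payoff 44/5.

44/5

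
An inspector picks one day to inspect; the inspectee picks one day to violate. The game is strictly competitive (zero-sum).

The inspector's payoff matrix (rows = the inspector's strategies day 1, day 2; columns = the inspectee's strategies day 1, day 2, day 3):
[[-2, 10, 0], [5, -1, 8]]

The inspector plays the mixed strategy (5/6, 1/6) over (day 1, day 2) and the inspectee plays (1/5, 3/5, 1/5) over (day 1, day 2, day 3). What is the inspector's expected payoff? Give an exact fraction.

5

Against (1/5, 3/5, 1/5), each row's expected payoff is day 1: 28/5; day 2: 2.
Taking the (5/6, 1/6)-weighted average: (5/6)·(28/5) + (1/6)·(2) = 5.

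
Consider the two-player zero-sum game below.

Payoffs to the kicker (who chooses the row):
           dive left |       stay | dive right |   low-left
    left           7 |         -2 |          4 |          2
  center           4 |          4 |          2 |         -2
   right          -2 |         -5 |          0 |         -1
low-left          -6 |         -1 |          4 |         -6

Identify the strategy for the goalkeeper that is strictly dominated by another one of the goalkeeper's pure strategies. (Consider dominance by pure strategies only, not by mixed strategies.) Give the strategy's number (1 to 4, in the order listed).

The goalkeeper prefers columns that give the kicker less. Compare dive right with low-left: 2 < 4, -2 < 2, -1 < 0, -6 < 4.
So low-left strictly dominates dive right for the goalkeeper; dive right is strictly dominated.

3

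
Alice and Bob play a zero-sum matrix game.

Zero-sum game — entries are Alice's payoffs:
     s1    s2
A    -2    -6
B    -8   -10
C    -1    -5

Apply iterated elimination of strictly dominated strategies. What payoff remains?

-5

Row B is strictly dominated by row A (-2>-8, -6>-10); eliminate B.
Column s1 is strictly dominated by s2 for Bob (-6<-2, -5<-1); eliminate s1.
Row A is strictly dominated by row C (-5>-6); eliminate A.
Only (C, s2) remains, with payoff -5.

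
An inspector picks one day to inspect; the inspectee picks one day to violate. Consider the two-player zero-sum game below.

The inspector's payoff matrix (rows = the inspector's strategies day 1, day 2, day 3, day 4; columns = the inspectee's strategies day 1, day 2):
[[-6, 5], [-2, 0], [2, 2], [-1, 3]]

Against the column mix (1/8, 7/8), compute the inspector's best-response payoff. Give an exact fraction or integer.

day 1: (-6)·(1/8) + (5)·(7/8) = 29/8.
day 2: (-2)·(1/8) + (0)·(7/8) = -1/4.
day 3: (2)·(1/8) + (2)·(7/8) = 2.
day 4: (-1)·(1/8) + (3)·(7/8) = 5/2.
The best pure response is day 1 with expected payoff 29/8.

29/8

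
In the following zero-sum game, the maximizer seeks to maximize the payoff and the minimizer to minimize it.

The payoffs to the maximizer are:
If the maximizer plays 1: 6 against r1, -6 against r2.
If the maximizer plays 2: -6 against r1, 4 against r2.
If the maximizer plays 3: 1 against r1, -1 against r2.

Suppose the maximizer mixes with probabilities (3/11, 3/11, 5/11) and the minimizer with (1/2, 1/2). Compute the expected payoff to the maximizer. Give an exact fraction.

Against (1/2, 1/2), each row's expected payoff is 1: 0; 2: -1; 3: 0.
Taking the (3/11, 3/11, 5/11)-weighted average: (3/11)·(0) + (3/11)·(-1) + (5/11)·(0) = -3/11.

-3/11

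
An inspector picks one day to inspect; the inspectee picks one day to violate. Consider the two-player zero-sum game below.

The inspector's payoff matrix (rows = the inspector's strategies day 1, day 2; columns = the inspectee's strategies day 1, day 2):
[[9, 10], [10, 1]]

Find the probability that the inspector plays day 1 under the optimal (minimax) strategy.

9/10

Row minima are 9 and 1, so the inspector's maximin is 9; column maxima are 10 and 10, so the inspectee's minimax is 10. These differ, so the equilibrium is in mixed strategies.
Let the inspector play day 1 with probability p. The inspectee is indifferent when 9p + 10(1−p) = 10p + (1−p), giving p = 9/10.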